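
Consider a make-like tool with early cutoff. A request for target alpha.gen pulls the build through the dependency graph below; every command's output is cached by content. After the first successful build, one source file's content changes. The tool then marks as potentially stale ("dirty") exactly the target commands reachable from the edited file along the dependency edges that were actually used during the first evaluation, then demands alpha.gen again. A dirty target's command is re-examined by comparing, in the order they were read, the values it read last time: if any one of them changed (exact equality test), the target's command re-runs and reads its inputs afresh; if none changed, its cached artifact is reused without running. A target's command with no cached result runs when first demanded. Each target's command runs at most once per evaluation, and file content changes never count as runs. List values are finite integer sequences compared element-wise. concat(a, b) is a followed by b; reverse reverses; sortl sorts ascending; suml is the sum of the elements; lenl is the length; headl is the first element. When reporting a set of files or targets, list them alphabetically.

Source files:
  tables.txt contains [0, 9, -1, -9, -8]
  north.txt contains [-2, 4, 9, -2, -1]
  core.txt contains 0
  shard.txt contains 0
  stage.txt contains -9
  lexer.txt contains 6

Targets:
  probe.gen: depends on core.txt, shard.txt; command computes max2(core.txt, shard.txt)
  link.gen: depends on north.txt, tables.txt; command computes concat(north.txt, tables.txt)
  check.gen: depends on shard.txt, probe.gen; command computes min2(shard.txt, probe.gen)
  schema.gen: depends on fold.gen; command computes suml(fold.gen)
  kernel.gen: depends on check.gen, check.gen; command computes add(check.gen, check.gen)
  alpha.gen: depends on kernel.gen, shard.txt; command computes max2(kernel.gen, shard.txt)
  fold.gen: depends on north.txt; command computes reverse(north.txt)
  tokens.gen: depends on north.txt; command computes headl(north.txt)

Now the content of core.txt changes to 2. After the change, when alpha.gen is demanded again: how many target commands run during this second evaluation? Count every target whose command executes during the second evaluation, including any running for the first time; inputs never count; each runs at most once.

2 target commands run: check.gen, probe.gen.
Note the absorption at check.gen: it re-runs yet its value is the same, leaving the output's value untouched.

First demand of the output computes:
  probe.gen = max2(0, 0) = 0
  check.gen = min2(0, 0) = 0
  kernel.gen = add(0, 0) = 0
  alpha.gen = max2(0, 0) = 0

After the edit, cleaning proceeds:
  probe.gen: a read changed (core.txt 0->2) — executes, giving 2.
  check.gen: a read changed (probe.gen 0->2) — executes, giving 0 — identical to its old value.
  kernel.gen: dirty, but its reads are unchanged (check.gen unchanged, check.gen unchanged); cached 0 stands.
  alpha.gen: dirty, but its reads are unchanged (kernel.gen unchanged, shard.txt unchanged); cached 0 stands.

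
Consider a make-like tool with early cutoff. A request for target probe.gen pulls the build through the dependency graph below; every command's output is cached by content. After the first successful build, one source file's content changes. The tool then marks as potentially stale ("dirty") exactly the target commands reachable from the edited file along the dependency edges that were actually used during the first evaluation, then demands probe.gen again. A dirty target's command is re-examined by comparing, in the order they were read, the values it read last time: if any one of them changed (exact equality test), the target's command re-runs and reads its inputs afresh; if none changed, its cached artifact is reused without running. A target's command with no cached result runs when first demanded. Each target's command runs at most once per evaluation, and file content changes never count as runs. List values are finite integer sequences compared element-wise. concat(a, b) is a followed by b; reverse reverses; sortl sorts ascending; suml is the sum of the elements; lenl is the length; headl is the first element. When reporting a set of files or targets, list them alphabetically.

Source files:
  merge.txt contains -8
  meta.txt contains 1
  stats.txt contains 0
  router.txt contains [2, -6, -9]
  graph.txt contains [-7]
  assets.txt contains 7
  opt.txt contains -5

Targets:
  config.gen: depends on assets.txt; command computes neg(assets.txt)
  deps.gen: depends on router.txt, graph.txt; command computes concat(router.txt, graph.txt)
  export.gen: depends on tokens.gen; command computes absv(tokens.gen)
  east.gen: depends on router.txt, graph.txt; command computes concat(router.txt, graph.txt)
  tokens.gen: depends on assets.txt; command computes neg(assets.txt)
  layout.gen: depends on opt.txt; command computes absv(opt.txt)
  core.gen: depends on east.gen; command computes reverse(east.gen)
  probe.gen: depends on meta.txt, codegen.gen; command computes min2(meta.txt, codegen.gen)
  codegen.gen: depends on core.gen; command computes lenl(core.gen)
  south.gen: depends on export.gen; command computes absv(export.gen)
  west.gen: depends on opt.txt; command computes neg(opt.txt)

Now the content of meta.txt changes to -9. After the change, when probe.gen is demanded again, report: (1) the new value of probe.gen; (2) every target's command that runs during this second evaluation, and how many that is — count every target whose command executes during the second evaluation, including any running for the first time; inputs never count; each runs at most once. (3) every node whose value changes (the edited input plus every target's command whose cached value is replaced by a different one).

Demanding probe.gen again yields -9.
1 target commands run: probe.gen.
The nodes whose values change: meta.txt, probe.gen.

First demand of the output computes:
  east.gen = concat([2, -6, -9], [-7]) = [2, -6, -9, -7]
  core.gen = reverse([2, -6, -9, -7]) = [-7, -9, -6, 2]
  codegen.gen = lenl([-7, -9, -6, 2]) = 4
  probe.gen = min2(1, 4) = 1

After the edit, cleaning proceeds:
  probe.gen: a read changed (meta.txt 1->-9) — executes, giving -9.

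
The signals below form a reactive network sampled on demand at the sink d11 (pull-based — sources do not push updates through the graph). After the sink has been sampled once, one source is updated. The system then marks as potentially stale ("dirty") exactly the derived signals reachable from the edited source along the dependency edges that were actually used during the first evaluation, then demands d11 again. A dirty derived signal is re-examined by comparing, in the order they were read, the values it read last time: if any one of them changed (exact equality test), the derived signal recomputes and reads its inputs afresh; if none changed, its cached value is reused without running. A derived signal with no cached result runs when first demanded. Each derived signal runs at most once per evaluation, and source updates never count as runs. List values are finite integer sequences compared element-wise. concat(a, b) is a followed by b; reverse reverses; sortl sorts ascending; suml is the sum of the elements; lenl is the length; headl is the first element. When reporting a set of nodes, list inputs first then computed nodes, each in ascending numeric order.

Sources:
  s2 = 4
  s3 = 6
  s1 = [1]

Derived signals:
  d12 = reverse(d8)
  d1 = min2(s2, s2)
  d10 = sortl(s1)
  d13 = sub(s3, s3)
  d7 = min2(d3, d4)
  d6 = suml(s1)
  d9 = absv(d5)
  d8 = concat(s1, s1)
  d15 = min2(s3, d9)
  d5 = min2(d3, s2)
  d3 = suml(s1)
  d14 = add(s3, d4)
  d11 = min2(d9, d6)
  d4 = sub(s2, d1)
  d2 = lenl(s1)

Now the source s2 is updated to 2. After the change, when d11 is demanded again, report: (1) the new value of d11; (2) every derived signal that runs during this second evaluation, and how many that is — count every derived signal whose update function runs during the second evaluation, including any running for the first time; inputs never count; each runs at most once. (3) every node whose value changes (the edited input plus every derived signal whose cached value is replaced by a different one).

d11 now evaluates to 1.
Run set: d5 (1 run).
Changed values: s2.
The important point: d5 recomputes to an identical value, and the output ends up unchanged.

Initial pass — values computed on the first demand:
  d3 = suml([1]) = 1
  d5 = min2(1, 4) = 1
  d6 = suml([1]) = 1
  d9 = absv(1) = 1
  d11 = min2(1, 1) = 1

Second demand — change propagation:
  d5: re-runs because s2 4->2; new result 1 (unchanged).
  d9: re-examined; everything it read last time is the same (d5 unchanged) — cache 1 kept, no run.
  d11: re-examined; everything it read last time is the same (d9 unchanged, d6 unchanged) — cache 1 kept, no run.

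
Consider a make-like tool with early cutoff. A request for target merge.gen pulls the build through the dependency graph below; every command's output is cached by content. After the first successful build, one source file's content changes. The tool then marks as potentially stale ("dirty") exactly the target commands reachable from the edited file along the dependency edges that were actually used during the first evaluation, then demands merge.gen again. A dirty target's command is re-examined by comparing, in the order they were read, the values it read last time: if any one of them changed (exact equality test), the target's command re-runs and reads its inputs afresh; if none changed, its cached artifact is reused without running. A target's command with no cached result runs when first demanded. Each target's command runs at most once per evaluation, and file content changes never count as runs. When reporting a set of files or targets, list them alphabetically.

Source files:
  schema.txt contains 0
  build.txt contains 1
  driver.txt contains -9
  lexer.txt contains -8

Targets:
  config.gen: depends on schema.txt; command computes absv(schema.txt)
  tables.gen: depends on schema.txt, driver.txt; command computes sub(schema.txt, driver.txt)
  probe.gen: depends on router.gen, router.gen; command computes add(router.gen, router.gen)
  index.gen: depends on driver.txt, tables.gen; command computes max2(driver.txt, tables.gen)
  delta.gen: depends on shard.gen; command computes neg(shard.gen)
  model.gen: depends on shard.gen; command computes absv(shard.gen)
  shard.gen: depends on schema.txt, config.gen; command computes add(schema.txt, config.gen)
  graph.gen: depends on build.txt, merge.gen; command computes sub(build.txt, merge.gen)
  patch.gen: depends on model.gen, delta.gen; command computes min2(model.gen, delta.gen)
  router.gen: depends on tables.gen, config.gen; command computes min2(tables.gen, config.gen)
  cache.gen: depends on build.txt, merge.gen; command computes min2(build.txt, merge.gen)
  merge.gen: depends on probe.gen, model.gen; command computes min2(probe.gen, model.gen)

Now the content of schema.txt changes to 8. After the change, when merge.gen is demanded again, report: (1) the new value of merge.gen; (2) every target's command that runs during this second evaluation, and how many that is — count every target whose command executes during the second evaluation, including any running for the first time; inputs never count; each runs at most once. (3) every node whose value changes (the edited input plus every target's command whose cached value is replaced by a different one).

Demanding merge.gen again yields 16.
7 target commands run: config.gen, merge.gen, model.gen, probe.gen, router.gen, shard.gen, tables.gen.
The nodes whose values change: config.gen, merge.gen, model.gen, probe.gen, router.gen, schema.txt, shard.gen, tables.gen.

First demand of the output computes:
  config.gen = absv(0) = 0
  shard.gen = add(0, 0) = 0
  model.gen = absv(0) = 0
  tables.gen = sub(0, -9) = 9
  router.gen = min2(9, 0) = 0
  probe.gen = add(0, 0) = 0
  merge.gen = min2(0, 0) = 0

After the edit, cleaning proceeds:
  config.gen: a read changed (schema.txt 0->8) — executes, giving 8.
  shard.gen: a read changed (schema.txt 0->8; config.gen 0->8) — executes, giving 16.
  model.gen: a read changed (shard.gen 0->16) — executes, giving 16.
  tables.gen: a read changed (schema.txt 0->8) — executes, giving 17.
  router.gen: a read changed (tables.gen 9->17; config.gen 0->8) — executes, giving 8.
  probe.gen: a read changed (router.gen 0->8; router.gen 0->8) — executes, giving 16.
  merge.gen: a read changed (probe.gen 0->16; model.gen 0->16) — executes, giving 16.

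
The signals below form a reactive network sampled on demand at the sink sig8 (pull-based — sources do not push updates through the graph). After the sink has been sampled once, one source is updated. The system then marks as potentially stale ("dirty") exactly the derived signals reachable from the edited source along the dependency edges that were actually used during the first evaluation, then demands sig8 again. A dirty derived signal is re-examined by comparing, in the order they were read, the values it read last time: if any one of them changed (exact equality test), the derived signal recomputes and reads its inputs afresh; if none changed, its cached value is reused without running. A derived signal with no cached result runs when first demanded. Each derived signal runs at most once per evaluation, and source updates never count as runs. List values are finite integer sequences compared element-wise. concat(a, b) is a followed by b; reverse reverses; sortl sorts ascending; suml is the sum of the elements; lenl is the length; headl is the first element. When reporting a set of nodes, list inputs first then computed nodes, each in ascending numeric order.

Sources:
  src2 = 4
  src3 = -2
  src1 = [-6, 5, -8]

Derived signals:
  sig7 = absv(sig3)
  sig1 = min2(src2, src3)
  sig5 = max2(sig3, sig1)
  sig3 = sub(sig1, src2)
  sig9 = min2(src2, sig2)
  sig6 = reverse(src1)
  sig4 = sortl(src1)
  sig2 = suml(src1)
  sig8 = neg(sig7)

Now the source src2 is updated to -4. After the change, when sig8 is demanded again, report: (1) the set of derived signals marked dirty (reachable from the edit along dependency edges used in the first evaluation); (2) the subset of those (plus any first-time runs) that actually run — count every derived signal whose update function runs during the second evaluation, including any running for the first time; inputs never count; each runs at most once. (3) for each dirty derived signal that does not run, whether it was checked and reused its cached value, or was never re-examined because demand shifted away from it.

Dirty set: sig1, sig3, sig7, sig8.
Run set: sig1, sig3, sig7, sig8 (4 run).
All dirty derived signals ended up running.

Initial pass — values computed on the first demand:
  sig1 = min2(4, -2) = -2
  sig3 = sub(-2, 4) = -6
  sig7 = absv(-6) = 6
  sig8 = neg(6) = -6

Second demand — change propagation:
  sig1: re-runs because src2 4->-4; new result -4.
  sig3: re-runs because sig1 -2->-4; src2 4->-4; new result 0.
  sig7: re-runs because sig3 -6->0; new result 0.
  sig8: re-runs because sig7 6->0; new result 0.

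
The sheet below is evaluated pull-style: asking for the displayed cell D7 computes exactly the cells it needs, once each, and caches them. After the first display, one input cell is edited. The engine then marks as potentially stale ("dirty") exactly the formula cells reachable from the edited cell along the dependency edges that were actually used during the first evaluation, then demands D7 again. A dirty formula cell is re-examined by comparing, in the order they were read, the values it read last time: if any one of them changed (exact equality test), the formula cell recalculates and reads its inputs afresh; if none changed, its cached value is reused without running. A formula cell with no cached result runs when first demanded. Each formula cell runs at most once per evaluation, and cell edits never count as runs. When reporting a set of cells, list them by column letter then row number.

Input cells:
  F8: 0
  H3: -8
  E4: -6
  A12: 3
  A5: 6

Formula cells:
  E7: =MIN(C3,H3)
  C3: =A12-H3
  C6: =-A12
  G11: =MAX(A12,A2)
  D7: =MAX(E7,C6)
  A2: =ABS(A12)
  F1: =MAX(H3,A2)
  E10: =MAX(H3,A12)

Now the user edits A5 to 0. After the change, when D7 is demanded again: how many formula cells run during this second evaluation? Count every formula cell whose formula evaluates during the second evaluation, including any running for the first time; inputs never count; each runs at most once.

First demand of the output computes:
  C3 = 3 - -8 = 11
  C6 = -(3) = -3
  E7 = MIN(11, -8) = -8
  D7 = MAX(-8, -3) = -3

After the edit, cleaning proceeds:
  no node depends on A5 at all; the second demand re-runs nothing.

Note the shortcut — nothing in the graph depends on A5 at all, so no recomputation happens.

0 formula cells run: none.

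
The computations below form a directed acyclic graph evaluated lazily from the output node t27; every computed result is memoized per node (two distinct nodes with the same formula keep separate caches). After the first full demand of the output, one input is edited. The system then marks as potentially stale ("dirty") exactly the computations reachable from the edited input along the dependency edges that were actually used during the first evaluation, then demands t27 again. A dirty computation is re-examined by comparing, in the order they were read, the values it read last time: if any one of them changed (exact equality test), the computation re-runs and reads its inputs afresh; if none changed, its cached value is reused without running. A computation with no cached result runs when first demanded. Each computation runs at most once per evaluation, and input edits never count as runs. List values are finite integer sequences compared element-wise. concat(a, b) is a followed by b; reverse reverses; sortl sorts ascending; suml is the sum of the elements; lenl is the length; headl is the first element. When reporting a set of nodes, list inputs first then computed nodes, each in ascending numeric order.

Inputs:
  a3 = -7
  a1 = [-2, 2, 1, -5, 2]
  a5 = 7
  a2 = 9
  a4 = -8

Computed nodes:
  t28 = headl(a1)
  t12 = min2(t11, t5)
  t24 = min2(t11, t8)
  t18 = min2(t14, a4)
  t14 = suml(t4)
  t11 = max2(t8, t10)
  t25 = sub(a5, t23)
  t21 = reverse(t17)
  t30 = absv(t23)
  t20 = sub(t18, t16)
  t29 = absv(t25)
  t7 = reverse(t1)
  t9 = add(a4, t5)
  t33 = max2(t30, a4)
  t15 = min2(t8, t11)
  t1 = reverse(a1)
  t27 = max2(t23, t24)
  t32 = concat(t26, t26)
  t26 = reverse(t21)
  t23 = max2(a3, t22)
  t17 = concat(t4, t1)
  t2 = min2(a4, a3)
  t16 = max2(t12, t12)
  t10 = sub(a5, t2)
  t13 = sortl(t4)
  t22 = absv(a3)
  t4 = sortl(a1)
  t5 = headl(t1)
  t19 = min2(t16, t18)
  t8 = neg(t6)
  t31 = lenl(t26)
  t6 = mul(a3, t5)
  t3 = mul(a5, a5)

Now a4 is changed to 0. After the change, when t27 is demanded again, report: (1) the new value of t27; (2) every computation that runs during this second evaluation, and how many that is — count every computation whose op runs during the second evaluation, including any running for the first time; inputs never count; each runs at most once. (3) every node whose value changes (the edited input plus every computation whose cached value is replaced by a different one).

First demand of the output computes:
  t1 = reverse([-2, 2, 1, -5, 2]) = [2, -5, 1, 2, -2]
  t2 = min2(-8, -7) = -8
  t5 = headl([2, -5, 1, 2, -2]) = 2
  t6 = mul(-7, 2) = -14
  t8 = neg(-14) = 14
  t10 = sub(7, -8) = 15
  t11 = max2(14, 15) = 15
  t22 = absv(-7) = 7
  t23 = max2(-7, 7) = 7
  t24 = min2(15, 14) = 14
  t27 = max2(7, 14) = 14

After the edit, cleaning proceeds:
  t2: a read changed (a4 -8->0) — executes, giving -7.
  t10: a read changed (t2 -8->-7) — executes, giving 14.
  t11: a read changed (t10 15->14) — executes, giving 14.
  t24: a read changed (t11 15->14) — executes, giving 14 — identical to its old value.
  t27: dirty, but its reads are unchanged (t23 unchanged, t24 unchanged); cached 14 stands.

Note the absorption at t24: it re-runs yet its value is the same, leaving the output's value untouched.

Demanding t27 again yields 14.
4 computations run: t2, t10, t11, t24.
The nodes whose values change: a4, t2, t10, t11.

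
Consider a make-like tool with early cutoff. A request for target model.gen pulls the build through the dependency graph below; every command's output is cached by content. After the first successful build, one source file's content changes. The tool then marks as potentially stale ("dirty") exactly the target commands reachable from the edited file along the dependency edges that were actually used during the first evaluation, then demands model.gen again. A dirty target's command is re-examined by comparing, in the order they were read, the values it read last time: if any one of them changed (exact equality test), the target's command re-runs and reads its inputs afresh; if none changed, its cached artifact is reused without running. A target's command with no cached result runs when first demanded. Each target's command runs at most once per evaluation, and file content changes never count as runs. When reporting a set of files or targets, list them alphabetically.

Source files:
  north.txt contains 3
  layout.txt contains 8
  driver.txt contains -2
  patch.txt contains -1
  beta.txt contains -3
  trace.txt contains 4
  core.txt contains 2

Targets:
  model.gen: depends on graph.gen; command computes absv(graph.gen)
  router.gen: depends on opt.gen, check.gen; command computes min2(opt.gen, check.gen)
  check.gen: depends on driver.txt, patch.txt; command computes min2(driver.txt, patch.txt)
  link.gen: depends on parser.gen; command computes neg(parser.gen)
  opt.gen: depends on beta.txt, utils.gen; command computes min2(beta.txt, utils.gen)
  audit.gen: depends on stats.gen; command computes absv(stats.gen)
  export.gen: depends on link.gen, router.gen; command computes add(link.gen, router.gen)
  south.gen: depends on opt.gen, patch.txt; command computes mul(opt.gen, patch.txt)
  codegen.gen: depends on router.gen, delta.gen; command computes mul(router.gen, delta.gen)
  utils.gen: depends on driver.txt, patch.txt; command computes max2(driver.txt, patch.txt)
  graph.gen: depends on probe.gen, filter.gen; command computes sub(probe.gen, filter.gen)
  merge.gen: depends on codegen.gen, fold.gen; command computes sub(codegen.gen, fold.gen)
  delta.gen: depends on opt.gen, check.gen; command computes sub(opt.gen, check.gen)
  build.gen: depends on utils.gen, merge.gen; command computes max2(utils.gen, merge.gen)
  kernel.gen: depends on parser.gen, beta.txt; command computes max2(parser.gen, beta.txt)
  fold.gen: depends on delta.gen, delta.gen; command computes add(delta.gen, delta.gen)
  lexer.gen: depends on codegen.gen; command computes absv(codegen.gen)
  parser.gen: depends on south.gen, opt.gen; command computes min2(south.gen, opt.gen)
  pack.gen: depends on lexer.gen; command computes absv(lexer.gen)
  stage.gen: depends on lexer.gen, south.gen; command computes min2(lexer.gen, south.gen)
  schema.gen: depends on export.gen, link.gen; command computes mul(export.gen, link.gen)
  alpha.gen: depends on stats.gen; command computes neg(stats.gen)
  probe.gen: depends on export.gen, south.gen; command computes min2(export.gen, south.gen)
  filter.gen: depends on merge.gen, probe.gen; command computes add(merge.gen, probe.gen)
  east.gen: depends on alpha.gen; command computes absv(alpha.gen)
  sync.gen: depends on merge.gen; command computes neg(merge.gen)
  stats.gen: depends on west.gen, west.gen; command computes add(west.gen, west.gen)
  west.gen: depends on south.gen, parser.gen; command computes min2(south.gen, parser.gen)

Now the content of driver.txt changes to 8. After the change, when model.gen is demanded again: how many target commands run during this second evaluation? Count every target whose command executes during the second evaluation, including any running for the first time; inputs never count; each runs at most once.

11 target commands run: check.gen, codegen.gen, delta.gen, filter.gen, fold.gen, graph.gen, merge.gen, model.gen, opt.gen, router.gen, utils.gen.
Note where the cutoff bites: south.gen is checked, finds nothing changed, and keeps its cache.

First demand of the output computes:
  check.gen = min2(-2, -1) = -2
  utils.gen = max2(-2, -1) = -1
  opt.gen = min2(-3, -1) = -3
  delta.gen = sub(-3, -2) = -1
  fold.gen = add(-1, -1) = -2
  router.gen = min2(-3, -2) = -3
  codegen.gen = mul(-3, -1) = 3
  merge.gen = sub(3, -2) = 5
  south.gen = mul(-3, -1) = 3
  parser.gen = min2(3, -3) = -3
  link.gen = neg(-3) = 3
  export.gen = add(3, -3) = 0
  probe.gen = min2(0, 3) = 0
  filter.gen = add(5, 0) = 5
  graph.gen = sub(0, 5) = -5
  model.gen = absv(-5) = 5

After the edit, cleaning proceeds:
  check.gen: a read changed (driver.txt -2->8) — executes, giving -1.
  utils.gen: a read changed (driver.txt -2->8) — executes, giving 8.
  opt.gen: a read changed (utils.gen -1->8) — executes, giving -3 — identical to its old value.
  delta.gen: a read changed (check.gen -2->-1) — executes, giving -2.
  fold.gen: a read changed (delta.gen -1->-2; delta.gen -1->-2) — executes, giving -4.
  router.gen: a read changed (check.gen -2->-1) — executes, giving -3 — identical to its old value.
  codegen.gen: a read changed (delta.gen -1->-2) — executes, giving 6.
  merge.gen: a read changed (codegen.gen 3->6; fold.gen -2->-4) — executes, giving 10.
  south.gen: dirty, but its reads are unchanged (opt.gen unchanged, patch.txt unchanged); cached 3 stands.
  parser.gen: dirty, but its reads are unchanged (south.gen unchanged, opt.gen unchanged); cached -3 stands.
  link.gen: dirty, but its reads are unchanged (parser.gen unchanged); cached 3 stands.
  export.gen: dirty, but its reads are unchanged (link.gen unchanged, router.gen unchanged); cached 0 stands.
  probe.gen: dirty, but its reads are unchanged (export.gen unchanged, south.gen unchanged); cached 0 stands.
  filter.gen: a read changed (merge.gen 5->10) — executes, giving 10.
  graph.gen: a read changed (filter.gen 5->10) — executes, giving -10.
  model.gen: a read changed (graph.gen -5->-10) — executes, giving 10.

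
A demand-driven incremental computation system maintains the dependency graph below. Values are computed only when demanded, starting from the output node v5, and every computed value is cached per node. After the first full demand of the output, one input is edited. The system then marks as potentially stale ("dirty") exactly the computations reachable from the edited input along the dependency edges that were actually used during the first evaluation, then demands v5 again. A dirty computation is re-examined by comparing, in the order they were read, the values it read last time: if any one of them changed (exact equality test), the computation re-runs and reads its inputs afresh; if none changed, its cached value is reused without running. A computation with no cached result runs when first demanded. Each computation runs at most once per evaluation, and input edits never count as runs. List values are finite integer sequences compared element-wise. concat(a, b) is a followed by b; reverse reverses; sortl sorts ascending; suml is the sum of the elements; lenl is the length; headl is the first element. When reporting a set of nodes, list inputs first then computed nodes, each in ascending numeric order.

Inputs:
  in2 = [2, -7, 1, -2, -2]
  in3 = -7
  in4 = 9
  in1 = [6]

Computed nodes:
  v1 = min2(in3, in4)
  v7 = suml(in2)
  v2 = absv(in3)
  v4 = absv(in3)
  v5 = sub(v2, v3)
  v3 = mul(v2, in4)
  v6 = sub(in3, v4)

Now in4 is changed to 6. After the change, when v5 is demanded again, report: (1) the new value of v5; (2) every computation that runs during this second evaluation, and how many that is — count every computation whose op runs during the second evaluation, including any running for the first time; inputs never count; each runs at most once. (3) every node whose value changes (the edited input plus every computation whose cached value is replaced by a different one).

First evaluation (everything demanded from the output):
  v2 = absv(-7) = 7
  v3 = mul(7, 9) = 63
  v5 = sub(7, 63) = -56

Propagation after the edit:
  v3: runs — in4 9->6; result 42.
  v5: runs — v3 63->42; result -35.

New value of v5: -35.
Computations that run: v3, v5 — 2 in total.
Values that change: in4, v3, v5.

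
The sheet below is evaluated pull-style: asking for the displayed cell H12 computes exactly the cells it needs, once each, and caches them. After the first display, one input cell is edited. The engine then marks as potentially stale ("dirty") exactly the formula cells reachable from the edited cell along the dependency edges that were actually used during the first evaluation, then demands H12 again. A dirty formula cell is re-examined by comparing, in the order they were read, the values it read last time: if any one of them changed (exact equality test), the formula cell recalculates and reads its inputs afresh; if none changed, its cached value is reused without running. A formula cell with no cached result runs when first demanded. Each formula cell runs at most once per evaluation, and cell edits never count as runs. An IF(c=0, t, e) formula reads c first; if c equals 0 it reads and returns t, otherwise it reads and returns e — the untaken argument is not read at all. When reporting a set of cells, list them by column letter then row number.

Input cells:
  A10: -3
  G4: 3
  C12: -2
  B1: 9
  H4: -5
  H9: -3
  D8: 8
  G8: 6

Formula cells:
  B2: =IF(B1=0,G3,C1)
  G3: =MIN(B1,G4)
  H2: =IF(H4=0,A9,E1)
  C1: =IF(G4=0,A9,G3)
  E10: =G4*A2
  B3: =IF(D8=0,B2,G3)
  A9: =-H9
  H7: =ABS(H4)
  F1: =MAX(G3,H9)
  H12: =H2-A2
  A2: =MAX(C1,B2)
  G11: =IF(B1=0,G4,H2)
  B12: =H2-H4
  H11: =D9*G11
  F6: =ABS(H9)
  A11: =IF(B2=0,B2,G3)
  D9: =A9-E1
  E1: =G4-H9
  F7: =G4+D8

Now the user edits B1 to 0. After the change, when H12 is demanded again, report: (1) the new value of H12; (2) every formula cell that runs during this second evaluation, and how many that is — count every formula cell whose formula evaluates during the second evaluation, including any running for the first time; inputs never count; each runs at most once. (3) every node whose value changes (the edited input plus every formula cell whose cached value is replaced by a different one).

Demanding H12 again yields 6.
5 formula cells run: A2, B2, C1, G3, H12.
The nodes whose values change: A2, B1, B2, C1, G3, H12.

First demand of the output computes:
  E1 = 3 - -3 = 6
  G3 = MIN(9, 3) = 3
  C1 = IF(G4=0: G4=3 -> else branch G3) = 3
  B2 = IF(B1=0: B1=9 -> else branch C1) = 3
  A2 = MAX(3, 3) = 3
  H2 = IF(H4=0: H4=-5 -> else branch E1) = 6
  H12 = 6 - 3 = 3

After the edit, cleaning proceeds:
  G3: a read changed (B1 9->0) — executes, giving 0.
  C1: a read changed (G3 3->0) — executes, giving 0.
  B2: a read changed (B1 9->0; C1 3->0) — executes, giving 0.
  A2: a read changed (C1 3->0; B2 3->0) — executes, giving 0.
  H12: a read changed (A2 3->0) — executes, giving 6.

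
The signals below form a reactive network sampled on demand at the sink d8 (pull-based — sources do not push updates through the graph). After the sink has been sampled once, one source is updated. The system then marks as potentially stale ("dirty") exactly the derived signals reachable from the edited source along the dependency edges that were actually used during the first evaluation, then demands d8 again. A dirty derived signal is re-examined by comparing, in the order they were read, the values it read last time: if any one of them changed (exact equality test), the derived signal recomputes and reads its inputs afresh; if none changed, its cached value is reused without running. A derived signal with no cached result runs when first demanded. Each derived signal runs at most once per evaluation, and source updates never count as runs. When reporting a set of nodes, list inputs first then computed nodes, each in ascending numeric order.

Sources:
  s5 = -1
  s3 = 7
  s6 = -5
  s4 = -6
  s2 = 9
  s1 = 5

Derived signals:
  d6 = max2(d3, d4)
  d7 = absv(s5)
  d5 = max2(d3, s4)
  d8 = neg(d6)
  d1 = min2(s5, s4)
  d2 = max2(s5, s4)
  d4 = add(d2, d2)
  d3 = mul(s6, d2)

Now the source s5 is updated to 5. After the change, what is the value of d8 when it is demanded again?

d8 now evaluates to -10.

Initial pass — values computed on the first demand:
  d2 = max2(-1, -6) = -1
  d3 = mul(-5, -1) = 5
  d4 = add(-1, -1) = -2
  d6 = max2(5, -2) = 5
  d8 = neg(5) = -5

Second demand — change propagation:
  d2: re-runs because s5 -1->5; new result 5.
  d3: re-runs because d2 -1->5; new result -25.
  d4: re-runs because d2 -1->5; d2 -1->5; new result 10.
  d6: re-runs because d3 5->-25; d4 -2->10; new result 10.
  d8: re-runs because d6 5->10; new result -10.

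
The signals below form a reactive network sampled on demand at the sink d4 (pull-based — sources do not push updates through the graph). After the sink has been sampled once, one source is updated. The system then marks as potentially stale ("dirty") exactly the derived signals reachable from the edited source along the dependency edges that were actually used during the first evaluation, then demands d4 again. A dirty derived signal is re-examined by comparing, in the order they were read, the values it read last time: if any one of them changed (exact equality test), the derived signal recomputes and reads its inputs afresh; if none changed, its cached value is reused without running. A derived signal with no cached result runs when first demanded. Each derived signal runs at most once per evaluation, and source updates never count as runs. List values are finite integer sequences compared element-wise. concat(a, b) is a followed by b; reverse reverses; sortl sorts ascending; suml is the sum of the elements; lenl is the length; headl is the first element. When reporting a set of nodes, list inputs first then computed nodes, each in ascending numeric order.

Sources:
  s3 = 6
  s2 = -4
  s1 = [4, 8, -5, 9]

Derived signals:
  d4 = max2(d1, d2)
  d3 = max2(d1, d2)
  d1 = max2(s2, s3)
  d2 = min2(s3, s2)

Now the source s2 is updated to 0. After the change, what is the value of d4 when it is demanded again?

d4 now evaluates to 6.

Initial pass — values computed on the first demand:
  d1 = max2(-4, 6) = 6
  d2 = min2(6, -4) = -4
  d4 = max2(6, -4) = 6

Second demand — change propagation:
  d1: re-runs because s2 -4->0; new result 6 (unchanged).
  d2: re-runs because s2 -4->0; new result 0.
  d4: re-runs because d2 -4->0; new result 6 (unchanged).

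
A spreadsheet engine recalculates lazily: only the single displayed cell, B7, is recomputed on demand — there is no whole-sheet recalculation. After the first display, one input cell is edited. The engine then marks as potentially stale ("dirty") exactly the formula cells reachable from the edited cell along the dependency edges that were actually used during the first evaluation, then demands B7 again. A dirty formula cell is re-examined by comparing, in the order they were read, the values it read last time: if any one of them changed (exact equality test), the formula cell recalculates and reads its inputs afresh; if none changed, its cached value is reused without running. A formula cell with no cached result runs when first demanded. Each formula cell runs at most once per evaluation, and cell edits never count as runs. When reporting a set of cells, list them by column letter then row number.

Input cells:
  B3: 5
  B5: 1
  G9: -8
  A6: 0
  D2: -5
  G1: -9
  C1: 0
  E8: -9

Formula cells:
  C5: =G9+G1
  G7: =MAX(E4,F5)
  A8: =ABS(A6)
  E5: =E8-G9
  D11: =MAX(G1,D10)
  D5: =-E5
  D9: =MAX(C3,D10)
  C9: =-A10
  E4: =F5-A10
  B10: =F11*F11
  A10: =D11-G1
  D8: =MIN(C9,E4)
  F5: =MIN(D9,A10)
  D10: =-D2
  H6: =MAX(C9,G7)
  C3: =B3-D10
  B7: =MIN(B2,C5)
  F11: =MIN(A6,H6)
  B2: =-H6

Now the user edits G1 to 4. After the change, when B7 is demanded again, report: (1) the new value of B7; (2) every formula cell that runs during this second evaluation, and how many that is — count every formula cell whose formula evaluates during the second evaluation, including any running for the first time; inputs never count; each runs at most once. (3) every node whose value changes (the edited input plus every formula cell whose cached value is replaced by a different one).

First evaluation (everything demanded from the output):
  C5 = -8 + -9 = -17
  D10 = -(-5) = 5
  C3 = 5 - 5 = 0
  D9 = MAX(0, 5) = 5
  D11 = MAX(-9, 5) = 5
  A10 = 5 - -9 = 14
  C9 = -(14) = -14
  F5 = MIN(5, 14) = 5
  E4 = 5 - 14 = -9
  G7 = MAX(-9, 5) = 5
  H6 = MAX(-14, 5) = 5
  B2 = -(5) = -5
  B7 = MIN(-5, -17) = -17

Propagation after the edit:
  C5: runs — G1 -9->4; result -4.
  D11: runs — G1 -9->4; result 5 (same value as before).
  A10: runs — G1 -9->4; result 1.
  C9: runs — A10 14->1; result -1.
  F5: runs — A10 14->1; result 1.
  E4: runs — F5 5->1; A10 14->1; result 0.
  G7: runs — E4 -9->0; F5 5->1; result 1.
  H6: runs — C9 -14->-1; G7 5->1; result 1.
  B2: runs — H6 5->1; result -1.
  B7: runs — B2 -5->-1; C5 -17->-4; result -4.

New value of B7: -4.
Formula cells that run: A10, B2, B7, C5, C9, D11, E4, F5, G7, H6 — 10 in total.
Values that change: A10, B2, B7, C5, C9, E4, F5, G1, G7, H6.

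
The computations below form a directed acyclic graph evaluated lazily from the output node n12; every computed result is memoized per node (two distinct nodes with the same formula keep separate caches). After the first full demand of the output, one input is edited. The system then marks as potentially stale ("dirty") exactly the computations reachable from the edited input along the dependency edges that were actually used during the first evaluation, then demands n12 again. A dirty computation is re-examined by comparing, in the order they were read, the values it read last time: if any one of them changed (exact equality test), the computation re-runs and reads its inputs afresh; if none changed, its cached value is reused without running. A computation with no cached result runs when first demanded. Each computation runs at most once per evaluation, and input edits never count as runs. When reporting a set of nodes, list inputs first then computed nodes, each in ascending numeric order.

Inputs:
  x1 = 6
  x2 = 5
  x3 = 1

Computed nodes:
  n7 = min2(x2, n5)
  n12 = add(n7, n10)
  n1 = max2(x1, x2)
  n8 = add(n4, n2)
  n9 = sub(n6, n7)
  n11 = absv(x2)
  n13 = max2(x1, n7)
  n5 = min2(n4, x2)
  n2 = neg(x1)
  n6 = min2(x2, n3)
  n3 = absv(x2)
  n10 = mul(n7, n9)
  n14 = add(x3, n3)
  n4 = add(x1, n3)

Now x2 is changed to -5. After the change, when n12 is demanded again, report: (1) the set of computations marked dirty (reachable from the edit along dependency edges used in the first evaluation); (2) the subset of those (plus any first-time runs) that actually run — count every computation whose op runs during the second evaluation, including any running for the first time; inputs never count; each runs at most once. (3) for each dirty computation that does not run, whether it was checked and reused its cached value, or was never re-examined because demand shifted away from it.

First demand of the output computes:
  n3 = absv(5) = 5
  n4 = add(6, 5) = 11
  n5 = min2(11, 5) = 5
  n6 = min2(5, 5) = 5
  n7 = min2(5, 5) = 5
  n9 = sub(5, 5) = 0
  n10 = mul(5, 0) = 0
  n12 = add(5, 0) = 5

After the edit, cleaning proceeds:
  n3: a read changed (x2 5->-5) — executes, giving 5 — identical to its old value.
  n4: dirty, but its reads are unchanged (x1 unchanged, n3 unchanged); cached 11 stands.
  n5: a read changed (x2 5->-5) — executes, giving -5.
  n6: a read changed (x2 5->-5) — executes, giving -5.
  n7: a read changed (x2 5->-5; n5 5->-5) — executes, giving -5.
  n9: a read changed (n6 5->-5; n7 5->-5) — executes, giving 0 — identical to its old value.
  n10: a read changed (n7 5->-5) — executes, giving 0 — identical to its old value.
  n12: a read changed (n7 5->-5) — executes, giving -5.

Note where the cutoff bites: n4 is checked, finds nothing changed, and keeps its cache.

The edit dirties: n3, n4, n5, n6, n7, n9, n10, n12.
7 computations run: n3, n5, n6, n7, n9, n10, n12.
Cache hits after checking: n4.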